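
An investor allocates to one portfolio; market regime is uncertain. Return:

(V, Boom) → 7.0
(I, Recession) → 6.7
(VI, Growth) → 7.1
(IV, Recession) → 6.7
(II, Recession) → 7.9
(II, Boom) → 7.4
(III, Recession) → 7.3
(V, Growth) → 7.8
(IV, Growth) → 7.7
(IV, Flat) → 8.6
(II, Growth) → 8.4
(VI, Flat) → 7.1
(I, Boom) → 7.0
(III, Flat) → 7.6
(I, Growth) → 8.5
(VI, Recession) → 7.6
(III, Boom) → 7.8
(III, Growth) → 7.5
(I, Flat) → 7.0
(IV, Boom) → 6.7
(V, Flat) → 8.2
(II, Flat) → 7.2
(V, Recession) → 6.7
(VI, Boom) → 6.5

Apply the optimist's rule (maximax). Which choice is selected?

Row maxima: I=8.5, II=8.4, III=7.8, IV=8.6, V=8.2, VI=7.6
Best best-case = 8.6 → IV.

IV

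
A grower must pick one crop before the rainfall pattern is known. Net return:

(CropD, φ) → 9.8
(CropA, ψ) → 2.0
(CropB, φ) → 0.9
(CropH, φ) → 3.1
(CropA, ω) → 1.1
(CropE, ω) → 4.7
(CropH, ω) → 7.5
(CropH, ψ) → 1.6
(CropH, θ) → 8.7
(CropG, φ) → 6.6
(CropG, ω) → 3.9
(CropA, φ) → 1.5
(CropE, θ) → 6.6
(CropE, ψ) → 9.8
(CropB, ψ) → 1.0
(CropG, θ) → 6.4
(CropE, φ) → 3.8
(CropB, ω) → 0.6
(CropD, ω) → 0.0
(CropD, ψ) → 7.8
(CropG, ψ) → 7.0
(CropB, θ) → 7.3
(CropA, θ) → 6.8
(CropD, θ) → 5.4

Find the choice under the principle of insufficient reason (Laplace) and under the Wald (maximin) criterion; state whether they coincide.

Row averages: CropE=6.225, CropD=5.75, CropG=5.975, CropH=5.225, CropA=2.85, CropB=2.45
Highest average = 6.225 → CropE.
Row minima: CropE=3.8, CropD=0.0, CropG=3.9, CropH=1.6, CropA=1.1, CropB=0.6
Best worst-case = 3.9 → CropG.

laplace → CropE; maximin → CropG (disagree)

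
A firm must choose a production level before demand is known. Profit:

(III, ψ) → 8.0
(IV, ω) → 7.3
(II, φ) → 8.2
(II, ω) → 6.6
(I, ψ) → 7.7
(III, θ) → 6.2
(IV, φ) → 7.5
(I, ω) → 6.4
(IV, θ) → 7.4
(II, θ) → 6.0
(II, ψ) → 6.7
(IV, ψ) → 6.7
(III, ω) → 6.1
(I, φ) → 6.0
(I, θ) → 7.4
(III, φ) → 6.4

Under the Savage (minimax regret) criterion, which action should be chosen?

IV

Column bests: θ=7.4, φ=8.2, ψ=8.0, ω=7.3.
I regrets: 0.0, 2.2, 0.3, 0.9 → max 2.2
II regrets: 1.4, 0.0, 1.3, 0.7 → max 1.4
III regrets: 1.2, 1.8, 0.0, 1.2 → max 1.8
IV regrets: 0.0, 0.7, 1.3, 0.0 → max 1.3
Smallest max regret = 1.3 → IV.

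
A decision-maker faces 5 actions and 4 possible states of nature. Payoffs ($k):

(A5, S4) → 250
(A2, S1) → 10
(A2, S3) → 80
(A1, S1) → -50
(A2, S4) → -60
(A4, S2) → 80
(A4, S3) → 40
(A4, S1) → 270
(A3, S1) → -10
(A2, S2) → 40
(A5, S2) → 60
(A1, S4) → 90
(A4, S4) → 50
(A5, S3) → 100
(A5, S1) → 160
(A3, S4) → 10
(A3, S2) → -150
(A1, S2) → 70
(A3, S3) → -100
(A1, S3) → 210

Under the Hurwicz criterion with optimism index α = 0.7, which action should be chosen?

A1: 0.7·210 + 0.3·(-50) = 132
A2: 0.7·80 + 0.3·(-60) = 38
A3: 0.7·10 + 0.3·(-150) = -38
A4: 0.7·270 + 0.3·40 = 201
A5: 0.7·250 + 0.3·60 = 193
Highest Hurwicz score = 201 → A4.

A4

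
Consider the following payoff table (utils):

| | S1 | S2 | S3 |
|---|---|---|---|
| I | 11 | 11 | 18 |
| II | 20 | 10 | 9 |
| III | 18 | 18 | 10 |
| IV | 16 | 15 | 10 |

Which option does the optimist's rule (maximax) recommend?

Row maxima: I=18, II=20, III=18, IV=16
Best best-case = 20 → II.

II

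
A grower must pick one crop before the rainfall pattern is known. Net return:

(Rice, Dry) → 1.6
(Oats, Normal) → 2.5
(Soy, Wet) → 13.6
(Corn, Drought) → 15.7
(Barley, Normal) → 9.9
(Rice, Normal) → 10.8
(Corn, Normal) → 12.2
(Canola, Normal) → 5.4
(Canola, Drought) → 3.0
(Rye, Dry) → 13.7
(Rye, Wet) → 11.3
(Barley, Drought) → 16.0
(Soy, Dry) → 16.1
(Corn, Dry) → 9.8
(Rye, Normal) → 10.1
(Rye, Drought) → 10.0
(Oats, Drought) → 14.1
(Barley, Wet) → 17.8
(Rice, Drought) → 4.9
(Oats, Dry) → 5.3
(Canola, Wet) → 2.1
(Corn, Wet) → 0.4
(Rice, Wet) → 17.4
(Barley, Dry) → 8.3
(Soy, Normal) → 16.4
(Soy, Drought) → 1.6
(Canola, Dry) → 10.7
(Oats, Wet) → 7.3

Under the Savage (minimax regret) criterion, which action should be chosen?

Column bests: Drought=16.0, Dry=16.1, Normal=16.4, Wet=17.8.
Soy regrets: 14.4, 0.0, 0.0, 4.2 → max 14.4
Oats regrets: 1.9, 10.8, 13.9, 10.5 → max 13.9
Canola regrets: 13.0, 5.4, 11.0, 15.7 → max 15.7
Corn regrets: 0.3, 6.3, 4.2, 17.4 → max 17.4
Barley regrets: 0.0, 7.8, 6.5, 0.0 → max 7.8
Rice regrets: 11.1, 14.5, 5.6, 0.4 → max 14.5
Rye regrets: 6.0, 2.4, 6.3, 6.5 → max 6.5
Smallest max regret = 6.5 → Rye.

Rye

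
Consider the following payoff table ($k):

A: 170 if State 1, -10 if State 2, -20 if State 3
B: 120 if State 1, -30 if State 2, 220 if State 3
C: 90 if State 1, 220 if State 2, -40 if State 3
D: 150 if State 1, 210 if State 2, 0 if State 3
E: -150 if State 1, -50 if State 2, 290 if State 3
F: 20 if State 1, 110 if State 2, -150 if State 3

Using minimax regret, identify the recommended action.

B

Column bests: State 1=170, State 2=220, State 3=290.
A regrets: 0, 230, 310 → max 310
B regrets: 50, 250, 70 → max 250
C regrets: 80, 0, 330 → max 330
D regrets: 20, 10, 290 → max 290
E regrets: 320, 270, 0 → max 320
F regrets: 150, 110, 440 → max 440
Smallest max regret = 250 → B.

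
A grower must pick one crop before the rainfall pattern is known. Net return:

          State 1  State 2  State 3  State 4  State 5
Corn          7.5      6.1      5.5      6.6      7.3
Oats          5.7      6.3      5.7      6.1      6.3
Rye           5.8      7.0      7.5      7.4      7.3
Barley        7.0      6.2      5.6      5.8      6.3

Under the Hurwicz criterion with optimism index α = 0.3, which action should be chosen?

Rye

Corn: 0.3·7.5 + 0.7·5.5 = 6.1
Oats: 0.3·6.3 + 0.7·5.7 = 5.88
Rye: 0.3·7.5 + 0.7·5.8 = 6.31
Barley: 0.3·7.0 + 0.7·5.6 = 6.02
Highest Hurwicz score = 6.31 → Rye.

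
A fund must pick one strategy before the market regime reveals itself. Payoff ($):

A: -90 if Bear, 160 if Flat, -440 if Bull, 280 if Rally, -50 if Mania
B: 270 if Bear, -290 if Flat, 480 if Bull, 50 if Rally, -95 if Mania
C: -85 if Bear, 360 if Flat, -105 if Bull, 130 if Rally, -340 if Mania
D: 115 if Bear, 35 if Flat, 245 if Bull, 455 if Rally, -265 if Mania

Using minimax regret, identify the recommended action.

D

Column bests: Bear=270, Flat=360, Bull=480, Rally=455, Mania=-50.
A regrets: 360, 200, 920, 175, 0 → max 920
B regrets: 0, 650, 0, 405, 45 → max 650
C regrets: 355, 0, 585, 325, 290 → max 585
D regrets: 155, 325, 235, 0, 215 → max 325
Smallest max regret = 325 → D.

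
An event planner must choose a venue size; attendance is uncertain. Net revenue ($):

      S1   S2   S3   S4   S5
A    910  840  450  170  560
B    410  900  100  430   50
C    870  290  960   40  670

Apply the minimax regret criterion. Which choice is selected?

A

Column bests: S1=910, S2=900, S3=960, S4=430, S5=670.
A regrets: 0, 60, 510, 260, 110 → max 510
B regrets: 500, 0, 860, 0, 620 → max 860
C regrets: 40, 610, 0, 390, 0 → max 610
Smallest max regret = 510 → A.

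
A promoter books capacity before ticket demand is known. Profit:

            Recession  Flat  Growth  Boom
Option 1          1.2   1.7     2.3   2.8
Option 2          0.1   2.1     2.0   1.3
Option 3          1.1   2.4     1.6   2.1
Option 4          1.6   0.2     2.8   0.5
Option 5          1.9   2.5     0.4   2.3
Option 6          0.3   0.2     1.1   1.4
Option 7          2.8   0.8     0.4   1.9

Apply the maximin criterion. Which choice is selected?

Option 1

Row minima: Option 1=1.2, Option 2=0.1, Option 3=1.1, Option 4=0.2, Option 5=0.4, Option 6=0.2, Option 7=0.4
Best worst-case = 1.2 → Option 1.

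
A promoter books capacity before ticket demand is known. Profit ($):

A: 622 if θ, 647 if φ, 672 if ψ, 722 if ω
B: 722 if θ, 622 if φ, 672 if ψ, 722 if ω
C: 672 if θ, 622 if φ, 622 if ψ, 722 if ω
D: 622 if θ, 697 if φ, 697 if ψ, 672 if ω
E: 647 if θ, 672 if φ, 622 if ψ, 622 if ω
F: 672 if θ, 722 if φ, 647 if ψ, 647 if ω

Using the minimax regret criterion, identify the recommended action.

Column bests: θ=722, φ=722, ψ=697, ω=722.
A regrets: 100, 75, 25, 0 → max 100
B regrets: 0, 100, 25, 0 → max 100
C regrets: 50, 100, 75, 0 → max 100
D regrets: 100, 25, 0, 50 → max 100
E regrets: 75, 50, 75, 100 → max 100
F regrets: 50, 0, 50, 75 → max 75
Smallest max regret = 75 → F.

F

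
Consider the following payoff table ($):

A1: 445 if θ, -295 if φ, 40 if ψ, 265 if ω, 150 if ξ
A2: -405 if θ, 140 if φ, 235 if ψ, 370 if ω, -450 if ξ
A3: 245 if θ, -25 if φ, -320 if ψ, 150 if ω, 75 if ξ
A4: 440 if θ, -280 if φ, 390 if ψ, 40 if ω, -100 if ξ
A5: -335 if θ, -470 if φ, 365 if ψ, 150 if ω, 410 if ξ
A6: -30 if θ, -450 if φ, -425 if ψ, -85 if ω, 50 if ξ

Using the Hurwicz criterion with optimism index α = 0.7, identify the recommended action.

A1: 0.7·445 + 0.3·(-295) = 223
A2: 0.7·370 + 0.3·(-450) = 124
A3: 0.7·245 + 0.3·(-320) = 75.5
A4: 0.7·440 + 0.3·(-280) = 224
A5: 0.7·410 + 0.3·(-470) = 146
A6: 0.7·50 + 0.3·(-450) = -100
Highest Hurwicz score = 224 → A4.

A4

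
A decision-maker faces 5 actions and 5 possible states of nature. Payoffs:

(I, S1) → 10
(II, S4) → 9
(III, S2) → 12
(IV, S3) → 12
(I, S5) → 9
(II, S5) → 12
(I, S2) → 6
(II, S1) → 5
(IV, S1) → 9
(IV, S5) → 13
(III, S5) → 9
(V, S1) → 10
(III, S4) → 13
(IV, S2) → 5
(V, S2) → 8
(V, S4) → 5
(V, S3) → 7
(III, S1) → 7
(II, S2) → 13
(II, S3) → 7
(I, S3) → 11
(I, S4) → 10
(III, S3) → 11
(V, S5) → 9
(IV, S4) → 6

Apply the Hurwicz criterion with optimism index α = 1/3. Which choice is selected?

I: 1/3·11 + 2/3·6 = 23/3
II: 1/3·13 + 2/3·5 = 23/3
III: 1/3·13 + 2/3·7 = 9
IV: 1/3·13 + 2/3·5 = 23/3
V: 1/3·10 + 2/3·5 = 20/3
Highest Hurwicz score = 9 → III.

III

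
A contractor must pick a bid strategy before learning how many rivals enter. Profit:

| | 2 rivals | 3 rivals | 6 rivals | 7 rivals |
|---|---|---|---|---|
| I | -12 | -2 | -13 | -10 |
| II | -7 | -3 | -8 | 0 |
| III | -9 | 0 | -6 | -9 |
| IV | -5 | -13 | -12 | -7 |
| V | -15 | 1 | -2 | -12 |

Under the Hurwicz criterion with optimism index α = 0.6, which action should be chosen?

II

I: 0.6·(-2) + 0.4·(-13) = -6.4
II: 0.6·0 + 0.4·(-8) = -3.2
III: 0.6·0 + 0.4·(-9) = -3.6
IV: 0.6·(-5) + 0.4·(-13) = -8.2
V: 0.6·1 + 0.4·(-15) = -5.4
Highest Hurwicz score = -3.2 → II.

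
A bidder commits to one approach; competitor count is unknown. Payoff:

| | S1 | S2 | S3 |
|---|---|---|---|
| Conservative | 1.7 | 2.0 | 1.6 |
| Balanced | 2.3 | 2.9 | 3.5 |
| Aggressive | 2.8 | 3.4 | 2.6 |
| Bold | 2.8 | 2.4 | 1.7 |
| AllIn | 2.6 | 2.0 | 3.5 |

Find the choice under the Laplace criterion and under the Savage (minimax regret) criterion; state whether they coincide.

Row averages: Conservative=53/30, Balanced=2.9, Aggressive=44/15, Bold=2.3, AllIn=2.7
Highest average = 44/15 → Aggressive.
Column bests: S1=2.8, S2=3.4, S3=3.5.
Conservative regrets: 1.1, 1.4, 1.9 → max 1.9
Balanced regrets: 0.5, 0.5, 0.0 → max 0.5
Aggressive regrets: 0.0, 0.0, 0.9 → max 0.9
Bold regrets: 0.0, 1.0, 1.8 → max 1.8
AllIn regrets: 0.2, 1.4, 0.0 → max 1.4
Smallest max regret = 0.5 → Balanced.

laplace → Aggressive; minimax regret → Balanced (disagree)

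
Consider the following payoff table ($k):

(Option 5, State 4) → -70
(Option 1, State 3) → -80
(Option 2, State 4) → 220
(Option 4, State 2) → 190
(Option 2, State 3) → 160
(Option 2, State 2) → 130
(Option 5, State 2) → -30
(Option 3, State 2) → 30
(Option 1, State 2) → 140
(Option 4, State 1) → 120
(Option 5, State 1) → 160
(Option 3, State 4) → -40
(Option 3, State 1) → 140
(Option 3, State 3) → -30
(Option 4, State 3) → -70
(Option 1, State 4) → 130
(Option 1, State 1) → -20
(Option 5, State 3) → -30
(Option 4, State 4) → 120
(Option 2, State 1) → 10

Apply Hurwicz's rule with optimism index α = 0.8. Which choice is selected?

Option 1: 0.8·140 + 0.2·(-80) = 96
Option 2: 0.8·220 + 0.2·10 = 178
Option 3: 0.8·140 + 0.2·(-40) = 104
Option 4: 0.8·190 + 0.2·(-70) = 138
Option 5: 0.8·160 + 0.2·(-70) = 114
Highest Hurwicz score = 178 → Option 2.

Option 2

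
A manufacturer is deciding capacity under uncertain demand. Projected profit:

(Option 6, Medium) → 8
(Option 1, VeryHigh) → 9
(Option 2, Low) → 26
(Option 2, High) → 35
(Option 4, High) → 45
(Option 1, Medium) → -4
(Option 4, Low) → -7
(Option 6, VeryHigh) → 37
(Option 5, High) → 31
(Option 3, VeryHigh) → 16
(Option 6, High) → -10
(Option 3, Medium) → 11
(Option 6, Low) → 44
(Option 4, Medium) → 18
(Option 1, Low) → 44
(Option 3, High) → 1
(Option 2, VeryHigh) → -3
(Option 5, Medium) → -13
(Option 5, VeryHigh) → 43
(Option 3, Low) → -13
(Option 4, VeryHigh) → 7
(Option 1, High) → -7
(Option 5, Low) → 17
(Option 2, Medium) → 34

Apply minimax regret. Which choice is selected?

Option 2

Column bests: Low=44, Medium=34, High=45, VeryHigh=43.
Option 1 regrets: 0, 38, 52, 34 → max 52
Option 2 regrets: 18, 0, 10, 46 → max 46
Option 3 regrets: 57, 23, 44, 27 → max 57
Option 4 regrets: 51, 16, 0, 36 → max 51
Option 5 regrets: 27, 47, 14, 0 → max 47
Option 6 regrets: 0, 26, 55, 6 → max 55
Smallest max regret = 46 → Option 2.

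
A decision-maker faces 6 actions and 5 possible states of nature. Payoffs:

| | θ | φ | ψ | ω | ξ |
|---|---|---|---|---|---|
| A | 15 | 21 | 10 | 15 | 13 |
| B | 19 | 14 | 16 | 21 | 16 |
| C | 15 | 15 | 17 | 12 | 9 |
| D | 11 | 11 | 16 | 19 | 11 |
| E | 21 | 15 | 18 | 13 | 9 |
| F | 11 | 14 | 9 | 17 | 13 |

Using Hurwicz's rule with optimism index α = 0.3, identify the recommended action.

A: 0.3·21 + 0.7·10 = 13.3
B: 0.3·21 + 0.7·14 = 16.1
C: 0.3·17 + 0.7·9 = 11.4
D: 0.3·19 + 0.7·11 = 13.4
E: 0.3·21 + 0.7·9 = 12.6
F: 0.3·17 + 0.7·9 = 11.4
Highest Hurwicz score = 16.1 → B.

B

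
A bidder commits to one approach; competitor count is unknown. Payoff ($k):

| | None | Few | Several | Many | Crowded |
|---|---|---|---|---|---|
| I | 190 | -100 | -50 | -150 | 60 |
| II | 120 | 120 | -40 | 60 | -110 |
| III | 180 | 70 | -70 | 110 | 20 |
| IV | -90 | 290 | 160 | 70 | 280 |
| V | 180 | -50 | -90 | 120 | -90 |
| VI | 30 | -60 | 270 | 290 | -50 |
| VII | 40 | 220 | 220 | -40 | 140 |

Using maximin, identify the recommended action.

Row minima: I=-150, II=-110, III=-70, IV=-90, V=-90, VI=-60, VII=-40
Best worst-case = -40 → VII.

VII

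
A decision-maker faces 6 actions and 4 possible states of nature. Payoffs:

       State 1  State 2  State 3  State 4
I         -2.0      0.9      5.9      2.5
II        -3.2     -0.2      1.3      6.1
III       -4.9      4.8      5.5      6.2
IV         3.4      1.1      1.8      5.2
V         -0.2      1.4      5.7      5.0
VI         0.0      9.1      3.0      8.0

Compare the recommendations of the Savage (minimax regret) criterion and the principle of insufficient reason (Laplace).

Column bests: State 1=3.4, State 2=9.1, State 3=5.9, State 4=8.0.
I regrets: 5.4, 8.2, 0.0, 5.5 → max 8.2
II regrets: 6.6, 9.3, 4.6, 1.9 → max 9.3
III regrets: 8.3, 4.3, 0.4, 1.8 → max 8.3
IV regrets: 0.0, 8.0, 4.1, 2.8 → max 8.0
V regrets: 3.6, 7.7, 0.2, 3.0 → max 7.7
VI regrets: 3.4, 0.0, 2.9, 0.0 → max 3.4
Smallest max regret = 3.4 → VI.
Row averages: I=1.825, II=1, III=2.9, IV=2.875, V=2.975, VI=5.025
Highest average = 5.025 → VI.

minimax regret → VI; laplace → VI (agree)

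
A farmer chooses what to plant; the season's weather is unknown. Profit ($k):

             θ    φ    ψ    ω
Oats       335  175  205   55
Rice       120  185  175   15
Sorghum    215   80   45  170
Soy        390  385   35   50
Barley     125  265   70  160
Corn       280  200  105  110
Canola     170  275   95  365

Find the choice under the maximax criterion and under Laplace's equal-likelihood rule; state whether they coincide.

maximax → Soy; laplace → Canola (disagree)

Row maxima: Oats=335, Rice=185, Sorghum=215, Soy=390, Barley=265, Corn=280, Canola=365
Best best-case = 390 → Soy.
Row averages: Oats=192.5, Rice=123.75, Sorghum=127.5, Soy=215, Barley=155, Corn=173.75, Canola=226.25
Highest average = 226.25 → Canola.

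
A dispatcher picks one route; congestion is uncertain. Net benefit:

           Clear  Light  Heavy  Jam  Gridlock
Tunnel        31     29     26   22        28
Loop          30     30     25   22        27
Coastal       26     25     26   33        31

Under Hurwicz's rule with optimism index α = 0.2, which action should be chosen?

Coastal

Tunnel: 0.2·31 + 0.8·22 = 23.8
Loop: 0.2·30 + 0.8·22 = 23.6
Coastal: 0.2·33 + 0.8·25 = 26.6
Highest Hurwicz score = 26.6 → Coastal.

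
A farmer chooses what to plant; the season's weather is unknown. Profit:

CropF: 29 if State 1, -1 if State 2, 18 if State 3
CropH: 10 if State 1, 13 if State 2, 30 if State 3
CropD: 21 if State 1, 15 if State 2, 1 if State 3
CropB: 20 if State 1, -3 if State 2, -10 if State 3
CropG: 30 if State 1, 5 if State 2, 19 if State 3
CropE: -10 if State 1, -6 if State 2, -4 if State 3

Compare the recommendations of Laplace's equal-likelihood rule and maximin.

laplace → CropG; maximin → CropH (disagree)

Row averages: CropF=46/3, CropH=53/3, CropD=37/3, CropB=7/3, CropG=18, CropE=-20/3
Highest average = 18 → CropG.
Row minima: CropF=-1, CropH=10, CropD=1, CropB=-10, CropG=5, CropE=-10
Best worst-case = 10 → CropH.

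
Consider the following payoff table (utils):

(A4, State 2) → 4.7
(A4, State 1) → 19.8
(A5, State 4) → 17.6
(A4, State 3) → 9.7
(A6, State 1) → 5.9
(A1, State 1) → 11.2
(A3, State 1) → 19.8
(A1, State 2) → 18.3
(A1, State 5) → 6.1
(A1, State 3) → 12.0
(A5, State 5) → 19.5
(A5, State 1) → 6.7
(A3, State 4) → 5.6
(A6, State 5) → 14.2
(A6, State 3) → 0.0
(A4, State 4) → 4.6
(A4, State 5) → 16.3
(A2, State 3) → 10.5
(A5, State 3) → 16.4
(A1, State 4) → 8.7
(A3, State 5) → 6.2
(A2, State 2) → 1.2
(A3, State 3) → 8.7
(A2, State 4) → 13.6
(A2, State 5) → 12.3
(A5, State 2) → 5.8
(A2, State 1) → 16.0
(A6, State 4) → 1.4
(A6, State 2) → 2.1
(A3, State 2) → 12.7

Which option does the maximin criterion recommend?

A1

Row minima: A1=6.1, A2=1.2, A3=5.6, A4=4.6, A5=5.8, A6=0.0
Best worst-case = 6.1 → A1.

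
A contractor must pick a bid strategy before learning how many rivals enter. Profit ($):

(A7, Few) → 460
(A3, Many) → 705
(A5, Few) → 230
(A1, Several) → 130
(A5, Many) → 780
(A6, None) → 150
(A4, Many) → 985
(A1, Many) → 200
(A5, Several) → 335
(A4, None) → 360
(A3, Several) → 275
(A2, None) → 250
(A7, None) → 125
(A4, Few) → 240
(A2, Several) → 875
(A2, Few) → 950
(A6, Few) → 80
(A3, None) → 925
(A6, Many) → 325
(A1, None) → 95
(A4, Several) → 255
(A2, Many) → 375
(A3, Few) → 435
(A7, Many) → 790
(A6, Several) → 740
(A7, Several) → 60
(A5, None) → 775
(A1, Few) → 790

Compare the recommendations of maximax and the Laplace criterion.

Row maxima: A1=790, A2=950, A3=925, A4=985, A5=780, A6=740, A7=790
Best best-case = 985 → A4.
Row averages: A1=303.75, A2=612.5, A3=585, A4=460, A5=530, A6=323.75, A7=358.75
Highest average = 612.5 → A2.

maximax → A4; laplace → A2 (disagree)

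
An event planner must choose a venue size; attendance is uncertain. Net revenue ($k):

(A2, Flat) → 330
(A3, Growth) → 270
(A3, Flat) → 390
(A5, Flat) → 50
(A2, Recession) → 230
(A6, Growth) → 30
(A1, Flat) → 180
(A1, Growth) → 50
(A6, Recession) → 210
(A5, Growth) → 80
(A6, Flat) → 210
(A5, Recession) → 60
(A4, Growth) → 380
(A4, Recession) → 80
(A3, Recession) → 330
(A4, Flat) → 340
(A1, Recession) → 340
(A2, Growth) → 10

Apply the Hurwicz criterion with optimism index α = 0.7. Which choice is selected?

A1: 0.7·340 + 0.3·50 = 253
A2: 0.7·330 + 0.3·10 = 234
A3: 0.7·390 + 0.3·270 = 354
A4: 0.7·380 + 0.3·80 = 290
A5: 0.7·80 + 0.3·50 = 71
A6: 0.7·210 + 0.3·30 = 156
Highest Hurwicz score = 354 → A3.

A3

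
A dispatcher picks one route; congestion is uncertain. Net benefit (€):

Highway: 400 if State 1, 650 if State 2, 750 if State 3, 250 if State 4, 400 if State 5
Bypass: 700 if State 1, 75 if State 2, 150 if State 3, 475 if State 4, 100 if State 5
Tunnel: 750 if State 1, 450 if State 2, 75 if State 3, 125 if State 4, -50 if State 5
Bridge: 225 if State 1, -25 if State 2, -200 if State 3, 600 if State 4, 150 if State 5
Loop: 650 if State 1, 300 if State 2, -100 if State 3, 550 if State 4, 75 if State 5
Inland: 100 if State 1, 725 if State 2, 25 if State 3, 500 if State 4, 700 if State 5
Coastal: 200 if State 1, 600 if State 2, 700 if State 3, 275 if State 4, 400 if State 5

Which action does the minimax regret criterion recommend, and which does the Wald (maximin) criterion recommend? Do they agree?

Column bests: State 1=750, State 2=725, State 3=750, State 4=600, State 5=700.
Highway regrets: 350, 75, 0, 350, 300 → max 350
Bypass regrets: 50, 650, 600, 125, 600 → max 650
Tunnel regrets: 0, 275, 675, 475, 750 → max 750
Bridge regrets: 525, 750, 950, 0, 550 → max 950
Loop regrets: 100, 425, 850, 50, 625 → max 850
Inland regrets: 650, 0, 725, 100, 0 → max 725
Coastal regrets: 550, 125, 50, 325, 300 → max 550
Smallest max regret = 350 → Highway.
Row minima: Highway=250, Bypass=75, Tunnel=-50, Bridge=-200, Loop=-100, Inland=25, Coastal=200
Best worst-case = 250 → Highway.

minimax regret → Highway; maximin → Highway (agree)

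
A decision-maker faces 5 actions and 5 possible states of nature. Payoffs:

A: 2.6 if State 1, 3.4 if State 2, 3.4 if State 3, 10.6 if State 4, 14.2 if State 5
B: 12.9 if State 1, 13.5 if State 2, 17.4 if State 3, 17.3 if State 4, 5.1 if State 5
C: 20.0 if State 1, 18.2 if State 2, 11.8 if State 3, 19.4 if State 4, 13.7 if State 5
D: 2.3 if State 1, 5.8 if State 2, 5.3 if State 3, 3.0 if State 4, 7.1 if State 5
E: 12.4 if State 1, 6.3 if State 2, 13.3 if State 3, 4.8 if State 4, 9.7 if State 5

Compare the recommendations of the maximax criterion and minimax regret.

Row maxima: A=14.2, B=17.4, C=20.0, D=7.1, E=13.3
Best best-case = 20.0 → C.
Column bests: State 1=20.0, State 2=18.2, State 3=17.4, State 4=19.4, State 5=14.2.
A regrets: 17.4, 14.8, 14.0, 8.8, 0.0 → max 17.4
B regrets: 7.1, 4.7, 0.0, 2.1, 9.1 → max 9.1
C regrets: 0.0, 0.0, 5.6, 0.0, 0.5 → max 5.6
D regrets: 17.7, 12.4, 12.1, 16.4, 7.1 → max 17.7
E regrets: 7.6, 11.9, 4.1, 14.6, 4.5 → max 14.6
Smallest max regret = 5.6 → C.

maximax → C; minimax regret → C (agree)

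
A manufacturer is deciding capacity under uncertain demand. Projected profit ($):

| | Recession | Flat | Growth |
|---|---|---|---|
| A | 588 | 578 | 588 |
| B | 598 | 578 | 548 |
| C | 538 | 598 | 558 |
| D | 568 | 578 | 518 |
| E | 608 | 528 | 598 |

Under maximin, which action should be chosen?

A

Row minima: A=578, B=548, C=538, D=518, E=528
Best worst-case = 578 → A.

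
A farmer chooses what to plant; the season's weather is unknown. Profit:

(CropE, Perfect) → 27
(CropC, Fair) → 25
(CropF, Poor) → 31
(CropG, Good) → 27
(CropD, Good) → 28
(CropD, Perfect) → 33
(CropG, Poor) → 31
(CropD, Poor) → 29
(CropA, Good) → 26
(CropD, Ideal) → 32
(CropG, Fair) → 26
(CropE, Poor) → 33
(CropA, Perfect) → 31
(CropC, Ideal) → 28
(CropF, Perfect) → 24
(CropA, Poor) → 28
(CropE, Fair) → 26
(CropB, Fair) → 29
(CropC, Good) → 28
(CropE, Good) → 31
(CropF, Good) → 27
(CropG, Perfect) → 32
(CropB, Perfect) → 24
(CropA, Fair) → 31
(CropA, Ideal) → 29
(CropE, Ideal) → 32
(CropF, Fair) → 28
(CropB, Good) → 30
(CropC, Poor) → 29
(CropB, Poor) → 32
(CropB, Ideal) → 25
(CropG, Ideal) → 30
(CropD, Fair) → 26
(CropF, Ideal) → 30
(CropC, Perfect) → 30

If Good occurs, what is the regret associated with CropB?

1

Best payoff under Good is 31.
Regret = 31 − 30 = 1.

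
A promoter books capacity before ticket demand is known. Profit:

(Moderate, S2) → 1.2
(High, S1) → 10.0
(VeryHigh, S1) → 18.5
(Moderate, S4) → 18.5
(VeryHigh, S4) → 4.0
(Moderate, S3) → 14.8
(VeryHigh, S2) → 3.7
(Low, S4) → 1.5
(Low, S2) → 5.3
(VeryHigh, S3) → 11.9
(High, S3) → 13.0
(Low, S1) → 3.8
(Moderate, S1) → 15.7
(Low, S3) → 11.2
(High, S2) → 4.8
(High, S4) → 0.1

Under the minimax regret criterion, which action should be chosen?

Column bests: S1=18.5, S2=5.3, S3=14.8, S4=18.5.
Low regrets: 14.7, 0.0, 3.6, 17.0 → max 17.0
Moderate regrets: 2.8, 4.1, 0.0, 0.0 → max 4.1
High regrets: 8.5, 0.5, 1.8, 18.4 → max 18.4
VeryHigh regrets: 0.0, 1.6, 2.9, 14.5 → max 14.5
Smallest max regret = 4.1 → Moderate.

Moderate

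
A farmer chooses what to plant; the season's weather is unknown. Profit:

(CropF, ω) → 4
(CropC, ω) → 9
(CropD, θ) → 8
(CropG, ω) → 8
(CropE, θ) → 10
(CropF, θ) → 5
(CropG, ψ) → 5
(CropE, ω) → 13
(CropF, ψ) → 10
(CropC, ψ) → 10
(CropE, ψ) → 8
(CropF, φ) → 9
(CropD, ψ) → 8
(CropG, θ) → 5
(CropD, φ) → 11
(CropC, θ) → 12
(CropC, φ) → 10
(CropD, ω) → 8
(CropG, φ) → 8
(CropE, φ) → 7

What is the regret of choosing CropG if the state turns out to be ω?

5

Best payoff under ω is 13.
Regret = 13 − 8 = 5.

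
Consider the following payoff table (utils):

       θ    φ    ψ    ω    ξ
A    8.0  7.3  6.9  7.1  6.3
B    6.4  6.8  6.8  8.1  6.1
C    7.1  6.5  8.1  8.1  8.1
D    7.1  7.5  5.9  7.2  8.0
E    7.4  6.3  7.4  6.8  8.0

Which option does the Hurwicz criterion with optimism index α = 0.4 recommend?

A: 0.4·8.0 + 0.6·6.3 = 6.98
B: 0.4·8.1 + 0.6·6.1 = 6.9
C: 0.4·8.1 + 0.6·6.5 = 7.14
D: 0.4·8.0 + 0.6·5.9 = 6.74
E: 0.4·8.0 + 0.6·6.3 = 6.98
Highest Hurwicz score = 7.14 → C.

C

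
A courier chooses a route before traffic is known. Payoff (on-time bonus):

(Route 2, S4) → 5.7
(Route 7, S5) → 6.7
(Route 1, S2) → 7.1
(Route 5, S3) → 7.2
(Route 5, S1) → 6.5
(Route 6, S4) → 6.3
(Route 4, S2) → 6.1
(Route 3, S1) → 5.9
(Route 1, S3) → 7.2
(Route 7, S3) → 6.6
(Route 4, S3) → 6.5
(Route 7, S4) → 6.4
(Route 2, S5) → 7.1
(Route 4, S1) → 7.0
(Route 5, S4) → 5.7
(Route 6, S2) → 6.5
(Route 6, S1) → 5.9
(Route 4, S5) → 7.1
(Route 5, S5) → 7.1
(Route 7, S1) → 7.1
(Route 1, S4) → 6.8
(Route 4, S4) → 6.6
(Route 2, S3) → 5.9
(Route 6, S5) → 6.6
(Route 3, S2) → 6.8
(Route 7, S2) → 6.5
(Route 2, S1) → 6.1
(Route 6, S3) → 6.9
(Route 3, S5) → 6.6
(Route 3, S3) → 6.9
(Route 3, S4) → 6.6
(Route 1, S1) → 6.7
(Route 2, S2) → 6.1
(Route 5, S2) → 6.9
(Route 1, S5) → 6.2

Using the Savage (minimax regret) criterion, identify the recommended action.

Route 7

Column bests: S1=7.1, S2=7.1, S3=7.2, S4=6.8, S5=7.1.
Route 1 regrets: 0.4, 0.0, 0.0, 0.0, 0.9 → max 0.9
Route 2 regrets: 1.0, 1.0, 1.3, 1.1, 0.0 → max 1.3
Route 3 regrets: 1.2, 0.3, 0.3, 0.2, 0.5 → max 1.2
Route 4 regrets: 0.1, 1.0, 0.7, 0.2, 0.0 → max 1.0
Route 5 regrets: 0.6, 0.2, 0.0, 1.1, 0.0 → max 1.1
Route 6 regrets: 1.2, 0.6, 0.3, 0.5, 0.5 → max 1.2
Route 7 regrets: 0.0, 0.6, 0.6, 0.4, 0.4 → max 0.6
Smallest max regret = 0.6 → Route 7.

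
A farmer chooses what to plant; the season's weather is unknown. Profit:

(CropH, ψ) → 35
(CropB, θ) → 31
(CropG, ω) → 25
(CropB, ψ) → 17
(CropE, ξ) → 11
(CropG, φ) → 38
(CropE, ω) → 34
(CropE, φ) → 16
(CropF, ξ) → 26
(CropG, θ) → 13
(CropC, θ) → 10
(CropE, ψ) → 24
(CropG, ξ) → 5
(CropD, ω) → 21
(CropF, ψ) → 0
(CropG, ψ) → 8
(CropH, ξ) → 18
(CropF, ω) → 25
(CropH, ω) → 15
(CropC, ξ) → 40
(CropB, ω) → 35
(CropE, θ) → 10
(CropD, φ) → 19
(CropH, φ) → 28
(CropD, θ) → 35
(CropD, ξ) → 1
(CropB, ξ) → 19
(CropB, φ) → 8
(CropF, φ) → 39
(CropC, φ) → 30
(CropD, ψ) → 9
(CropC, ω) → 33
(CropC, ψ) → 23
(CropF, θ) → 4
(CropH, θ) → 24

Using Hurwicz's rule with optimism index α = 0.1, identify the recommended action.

CropE: 0.1·34 + 0.9·10 = 12.4
CropG: 0.1·38 + 0.9·5 = 8.3
CropB: 0.1·35 + 0.9·8 = 10.7
CropF: 0.1·39 + 0.9·0 = 3.9
CropH: 0.1·35 + 0.9·15 = 17
CropD: 0.1·35 + 0.9·1 = 4.4
CropC: 0.1·40 + 0.9·10 = 13
Highest Hurwicz score = 17 → CropH.

CropH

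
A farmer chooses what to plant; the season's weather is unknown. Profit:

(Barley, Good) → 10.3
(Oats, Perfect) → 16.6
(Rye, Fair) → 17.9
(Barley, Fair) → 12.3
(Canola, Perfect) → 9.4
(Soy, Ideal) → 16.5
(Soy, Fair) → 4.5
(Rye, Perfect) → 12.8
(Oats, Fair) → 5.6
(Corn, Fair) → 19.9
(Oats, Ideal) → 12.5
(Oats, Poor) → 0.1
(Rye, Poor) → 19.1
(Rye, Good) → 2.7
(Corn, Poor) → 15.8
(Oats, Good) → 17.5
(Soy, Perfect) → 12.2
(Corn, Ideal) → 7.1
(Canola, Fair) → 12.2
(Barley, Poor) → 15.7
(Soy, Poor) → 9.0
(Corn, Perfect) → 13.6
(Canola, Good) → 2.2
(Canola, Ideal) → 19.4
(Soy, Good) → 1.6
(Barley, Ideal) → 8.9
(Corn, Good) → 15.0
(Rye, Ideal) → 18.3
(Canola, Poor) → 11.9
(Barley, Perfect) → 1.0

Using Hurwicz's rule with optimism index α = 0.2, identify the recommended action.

Barley: 0.2·15.7 + 0.8·1.0 = 3.94
Rye: 0.2·19.1 + 0.8·2.7 = 5.98
Canola: 0.2·19.4 + 0.8·2.2 = 5.64
Corn: 0.2·19.9 + 0.8·7.1 = 9.66
Soy: 0.2·16.5 + 0.8·1.6 = 4.58
Oats: 0.2·17.5 + 0.8·0.1 = 3.58
Highest Hurwicz score = 9.66 → Corn.

Corn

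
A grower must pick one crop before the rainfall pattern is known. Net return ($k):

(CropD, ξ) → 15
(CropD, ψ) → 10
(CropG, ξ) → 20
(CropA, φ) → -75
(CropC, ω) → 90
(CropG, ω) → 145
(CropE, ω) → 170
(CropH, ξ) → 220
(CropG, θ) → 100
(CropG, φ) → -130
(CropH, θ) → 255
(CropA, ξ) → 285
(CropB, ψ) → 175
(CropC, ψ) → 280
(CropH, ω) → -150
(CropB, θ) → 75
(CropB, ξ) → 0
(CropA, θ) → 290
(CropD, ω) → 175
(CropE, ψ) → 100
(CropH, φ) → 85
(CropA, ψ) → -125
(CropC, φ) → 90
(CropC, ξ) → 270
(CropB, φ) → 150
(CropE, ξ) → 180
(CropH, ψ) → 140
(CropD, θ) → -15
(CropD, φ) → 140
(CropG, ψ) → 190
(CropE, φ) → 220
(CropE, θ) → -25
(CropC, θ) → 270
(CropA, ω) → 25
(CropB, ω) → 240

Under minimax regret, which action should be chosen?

Column bests: θ=290, φ=220, ψ=280, ω=240, ξ=285.
CropH regrets: 35, 135, 140, 390, 65 → max 390
CropG regrets: 190, 350, 90, 95, 265 → max 350
CropD regrets: 305, 80, 270, 65, 270 → max 305
CropB regrets: 215, 70, 105, 0, 285 → max 285
CropC regrets: 20, 130, 0, 150, 15 → max 150
CropA regrets: 0, 295, 405, 215, 0 → max 405
CropE regrets: 315, 0, 180, 70, 105 → max 315
Smallest max regret = 150 → CropC.

CropC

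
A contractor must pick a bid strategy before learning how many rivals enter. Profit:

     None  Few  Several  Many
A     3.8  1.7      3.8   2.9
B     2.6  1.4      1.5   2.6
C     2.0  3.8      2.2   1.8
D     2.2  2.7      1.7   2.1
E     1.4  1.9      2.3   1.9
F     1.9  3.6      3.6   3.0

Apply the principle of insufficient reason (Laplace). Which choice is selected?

A

Row averages: A=3.05, B=2.025, C=2.45, D=2.175, E=1.875, F=3.025
Highest average = 3.05 → A.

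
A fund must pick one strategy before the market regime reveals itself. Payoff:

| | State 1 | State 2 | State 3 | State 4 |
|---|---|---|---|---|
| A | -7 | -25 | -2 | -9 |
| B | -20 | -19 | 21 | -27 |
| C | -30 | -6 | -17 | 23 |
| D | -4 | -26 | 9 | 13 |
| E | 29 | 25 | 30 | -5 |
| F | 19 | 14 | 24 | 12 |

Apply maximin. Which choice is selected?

F

Row minima: A=-25, B=-27, C=-30, D=-26, E=-5, F=12
Best worst-case = 12 → F.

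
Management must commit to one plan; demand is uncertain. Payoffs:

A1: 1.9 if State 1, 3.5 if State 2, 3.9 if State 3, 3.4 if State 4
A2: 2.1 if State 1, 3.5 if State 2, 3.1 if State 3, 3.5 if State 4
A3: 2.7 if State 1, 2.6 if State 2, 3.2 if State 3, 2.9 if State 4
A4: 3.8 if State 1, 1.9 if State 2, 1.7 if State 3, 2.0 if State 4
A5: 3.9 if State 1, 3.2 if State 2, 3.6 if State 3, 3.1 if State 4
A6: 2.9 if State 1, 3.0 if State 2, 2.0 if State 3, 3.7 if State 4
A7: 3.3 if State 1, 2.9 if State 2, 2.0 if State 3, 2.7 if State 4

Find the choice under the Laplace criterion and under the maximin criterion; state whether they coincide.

laplace → A5; maximin → A5 (agree)

Row averages: A1=3.175, A2=3.05, A3=2.85, A4=2.35, A5=3.45, A6=2.9, A7=2.725
Highest average = 3.45 → A5.
Row minima: A1=1.9, A2=2.1, A3=2.6, A4=1.7, A5=3.1, A6=2.0, A7=2.0
Best worst-case = 3.1 → A5.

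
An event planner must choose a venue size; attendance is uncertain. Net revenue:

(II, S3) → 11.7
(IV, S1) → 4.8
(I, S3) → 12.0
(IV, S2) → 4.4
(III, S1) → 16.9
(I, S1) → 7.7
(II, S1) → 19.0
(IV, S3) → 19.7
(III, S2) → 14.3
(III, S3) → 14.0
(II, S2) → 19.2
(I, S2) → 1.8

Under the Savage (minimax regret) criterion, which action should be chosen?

III

Column bests: S1=19.0, S2=19.2, S3=19.7.
I regrets: 11.3, 17.4, 7.7 → max 17.4
II regrets: 0.0, 0.0, 8.0 → max 8.0
III regrets: 2.1, 4.9, 5.7 → max 5.7
IV regrets: 14.2, 14.8, 0.0 → max 14.8
Smallest max regret = 5.7 → III.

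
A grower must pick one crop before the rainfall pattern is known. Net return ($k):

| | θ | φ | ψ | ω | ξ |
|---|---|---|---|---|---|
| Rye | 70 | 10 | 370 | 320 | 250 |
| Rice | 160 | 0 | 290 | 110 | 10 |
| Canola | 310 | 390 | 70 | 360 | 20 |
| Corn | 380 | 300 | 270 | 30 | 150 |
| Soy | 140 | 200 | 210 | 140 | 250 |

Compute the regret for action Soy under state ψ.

Best payoff under ψ is 370.
Regret = 370 − 210 = 160.

160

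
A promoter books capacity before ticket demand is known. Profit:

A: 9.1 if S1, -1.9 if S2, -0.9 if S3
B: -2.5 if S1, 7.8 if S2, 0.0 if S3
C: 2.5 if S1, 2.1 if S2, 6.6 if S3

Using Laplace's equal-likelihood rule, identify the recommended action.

Row averages: A=2.1, B=53/30, C=56/15
Highest average = 56/15 → C.

C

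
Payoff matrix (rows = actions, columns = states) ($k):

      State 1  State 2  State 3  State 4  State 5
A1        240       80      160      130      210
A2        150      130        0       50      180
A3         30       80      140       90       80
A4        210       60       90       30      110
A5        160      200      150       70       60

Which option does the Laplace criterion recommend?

A1

Row averages: A1=164, A2=102, A3=84, A4=100, A5=128
Highest average = 164 → A1.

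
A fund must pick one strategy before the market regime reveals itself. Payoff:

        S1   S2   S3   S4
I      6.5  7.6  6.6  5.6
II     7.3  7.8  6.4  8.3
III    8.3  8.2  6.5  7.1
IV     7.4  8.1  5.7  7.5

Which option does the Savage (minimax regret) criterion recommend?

IV

Column bests: S1=8.3, S2=8.2, S3=6.6, S4=8.3.
I regrets: 1.8, 0.6, 0.0, 2.7 → max 2.7
II regrets: 1.0, 0.4, 0.2, 0.0 → max 1.0
III regrets: 0.0, 0.0, 0.1, 1.2 → max 1.2
IV regrets: 0.9, 0.1, 0.9, 0.8 → max 0.9
Smallest max regret = 0.9 → IV.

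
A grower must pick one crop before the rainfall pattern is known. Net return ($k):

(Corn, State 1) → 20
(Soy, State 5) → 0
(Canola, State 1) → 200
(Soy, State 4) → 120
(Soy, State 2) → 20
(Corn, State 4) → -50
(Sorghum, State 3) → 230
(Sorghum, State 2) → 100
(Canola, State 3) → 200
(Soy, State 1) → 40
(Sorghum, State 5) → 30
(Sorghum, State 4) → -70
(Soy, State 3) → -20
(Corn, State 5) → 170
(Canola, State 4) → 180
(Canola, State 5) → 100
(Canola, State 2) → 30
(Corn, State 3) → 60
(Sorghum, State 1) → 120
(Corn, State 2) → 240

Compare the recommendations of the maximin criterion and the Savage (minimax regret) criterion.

Row minima: Soy=-20, Corn=-50, Sorghum=-70, Canola=30
Best worst-case = 30 → Canola.
Column bests: State 1=200, State 2=240, State 3=230, State 4=180, State 5=170.
Soy regrets: 160, 220, 250, 60, 170 → max 250
Corn regrets: 180, 0, 170, 230, 0 → max 230
Sorghum regrets: 80, 140, 0, 250, 140 → max 250
Canola regrets: 0, 210, 30, 0, 70 → max 210
Smallest max regret = 210 → Canola.

maximin → Canola; minimax regret → Canola (agree)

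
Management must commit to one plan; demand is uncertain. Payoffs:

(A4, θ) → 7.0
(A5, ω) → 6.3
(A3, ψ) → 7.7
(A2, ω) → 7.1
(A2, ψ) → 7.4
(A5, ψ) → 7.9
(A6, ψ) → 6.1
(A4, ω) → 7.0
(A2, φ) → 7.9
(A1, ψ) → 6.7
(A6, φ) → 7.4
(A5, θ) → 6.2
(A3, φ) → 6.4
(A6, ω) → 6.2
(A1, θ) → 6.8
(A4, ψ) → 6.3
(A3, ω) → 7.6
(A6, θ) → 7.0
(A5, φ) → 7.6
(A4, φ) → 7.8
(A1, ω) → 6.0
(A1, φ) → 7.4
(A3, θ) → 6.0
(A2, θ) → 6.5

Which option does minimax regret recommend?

A2

Column bests: θ=7.0, φ=7.9, ψ=7.9, ω=7.6.
A1 regrets: 0.2, 0.5, 1.2, 1.6 → max 1.6
A2 regrets: 0.5, 0.0, 0.5, 0.5 → max 0.5
A3 regrets: 1.0, 1.5, 0.2, 0.0 → max 1.5
A4 regrets: 0.0, 0.1, 1.6, 0.6 → max 1.6
A5 regrets: 0.8, 0.3, 0.0, 1.3 → max 1.3
A6 regrets: 0.0, 0.5, 1.8, 1.4 → max 1.8
Smallest max regret = 0.5 → A2.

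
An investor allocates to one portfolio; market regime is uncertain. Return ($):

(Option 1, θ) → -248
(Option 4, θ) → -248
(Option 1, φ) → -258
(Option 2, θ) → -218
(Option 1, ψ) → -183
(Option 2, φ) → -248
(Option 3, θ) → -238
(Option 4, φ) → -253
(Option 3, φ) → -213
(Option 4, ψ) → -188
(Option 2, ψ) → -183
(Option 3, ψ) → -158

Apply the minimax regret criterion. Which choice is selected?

Column bests: θ=-218, φ=-213, ψ=-158.
Option 1 regrets: 30, 45, 25 → max 45
Option 2 regrets: 0, 35, 25 → max 35
Option 3 regrets: 20, 0, 0 → max 20
Option 4 regrets: 30, 40, 30 → max 40
Smallest max regret = 20 → Option 3.

Option 3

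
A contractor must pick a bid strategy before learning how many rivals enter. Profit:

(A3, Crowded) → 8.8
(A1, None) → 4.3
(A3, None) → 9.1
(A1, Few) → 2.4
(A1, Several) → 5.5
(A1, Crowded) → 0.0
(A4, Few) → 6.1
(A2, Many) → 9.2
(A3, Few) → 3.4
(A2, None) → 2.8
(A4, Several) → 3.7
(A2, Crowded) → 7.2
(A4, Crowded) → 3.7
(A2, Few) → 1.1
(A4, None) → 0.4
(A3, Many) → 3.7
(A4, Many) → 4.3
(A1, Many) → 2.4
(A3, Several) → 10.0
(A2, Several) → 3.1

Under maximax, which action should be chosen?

Row maxima: A1=5.5, A2=9.2, A3=10.0, A4=6.1
Best best-case = 10.0 → A3.

A3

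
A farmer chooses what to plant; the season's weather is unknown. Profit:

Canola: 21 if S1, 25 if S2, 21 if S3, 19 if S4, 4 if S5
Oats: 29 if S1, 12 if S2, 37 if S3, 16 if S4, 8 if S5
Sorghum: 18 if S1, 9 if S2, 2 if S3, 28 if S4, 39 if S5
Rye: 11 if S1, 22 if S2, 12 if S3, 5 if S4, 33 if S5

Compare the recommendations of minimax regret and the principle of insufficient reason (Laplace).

Column bests: S1=29, S2=25, S3=37, S4=28, S5=39.
Canola regrets: 8, 0, 16, 9, 35 → max 35
Oats regrets: 0, 13, 0, 12, 31 → max 31
Sorghum regrets: 11, 16, 35, 0, 0 → max 35
Rye regrets: 18, 3, 25, 23, 6 → max 25
Smallest max regret = 25 → Rye.
Row averages: Canola=18, Oats=20.4, Sorghum=19.2, Rye=16.6
Highest average = 20.4 → Oats.

minimax regret → Rye; laplace → Oats (disagree)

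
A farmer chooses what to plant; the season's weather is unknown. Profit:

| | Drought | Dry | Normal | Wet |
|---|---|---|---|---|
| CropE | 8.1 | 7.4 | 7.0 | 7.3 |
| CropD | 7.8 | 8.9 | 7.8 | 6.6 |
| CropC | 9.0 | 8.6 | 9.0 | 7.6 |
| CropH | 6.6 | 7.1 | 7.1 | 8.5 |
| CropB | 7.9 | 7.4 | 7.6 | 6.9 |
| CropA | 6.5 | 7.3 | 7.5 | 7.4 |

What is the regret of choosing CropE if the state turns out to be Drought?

0.9

Best payoff under Drought is 9.0.
Regret = 9.0 − 8.1 = 0.9.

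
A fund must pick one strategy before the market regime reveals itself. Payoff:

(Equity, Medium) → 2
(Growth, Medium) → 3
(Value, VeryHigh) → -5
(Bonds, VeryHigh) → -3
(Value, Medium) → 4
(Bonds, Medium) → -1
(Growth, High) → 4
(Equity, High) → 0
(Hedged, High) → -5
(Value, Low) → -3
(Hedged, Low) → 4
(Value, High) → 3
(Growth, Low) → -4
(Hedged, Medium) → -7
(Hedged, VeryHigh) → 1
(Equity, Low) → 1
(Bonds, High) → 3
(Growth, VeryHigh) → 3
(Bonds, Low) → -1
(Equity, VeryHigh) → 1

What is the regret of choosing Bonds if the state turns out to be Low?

Best payoff under Low is 4.
Regret = 4 − (-1) = 5.

5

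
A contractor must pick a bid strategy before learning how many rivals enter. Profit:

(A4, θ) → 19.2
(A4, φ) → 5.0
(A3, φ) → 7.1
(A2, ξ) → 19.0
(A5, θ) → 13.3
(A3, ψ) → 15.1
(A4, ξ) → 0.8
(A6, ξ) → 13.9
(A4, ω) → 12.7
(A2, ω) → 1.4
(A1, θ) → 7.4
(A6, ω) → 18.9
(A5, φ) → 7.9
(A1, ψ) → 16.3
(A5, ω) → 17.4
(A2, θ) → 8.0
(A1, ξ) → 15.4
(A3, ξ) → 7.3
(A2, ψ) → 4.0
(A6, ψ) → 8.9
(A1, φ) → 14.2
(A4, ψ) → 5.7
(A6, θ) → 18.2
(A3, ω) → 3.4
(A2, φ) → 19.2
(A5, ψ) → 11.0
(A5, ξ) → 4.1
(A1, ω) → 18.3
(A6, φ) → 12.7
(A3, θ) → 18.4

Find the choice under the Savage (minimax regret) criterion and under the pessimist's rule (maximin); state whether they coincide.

Column bests: θ=19.2, φ=19.2, ψ=16.3, ω=18.9, ξ=19.0.
A1 regrets: 11.8, 5.0, 0.0, 0.6, 3.6 → max 11.8
A2 regrets: 11.2, 0.0, 12.3, 17.5, 0.0 → max 17.5
A3 regrets: 0.8, 12.1, 1.2, 15.5, 11.7 → max 15.5
A4 regrets: 0.0, 14.2, 10.6, 6.2, 18.2 → max 18.2
A5 regrets: 5.9, 11.3, 5.3, 1.5, 14.9 → max 14.9
A6 regrets: 1.0, 6.5, 7.4, 0.0, 5.1 → max 7.4
Smallest max regret = 7.4 → A6.
Row minima: A1=7.4, A2=1.4, A3=3.4, A4=0.8, A5=4.1, A6=8.9
Best worst-case = 8.9 → A6.

minimax regret → A6; maximin → A6 (agree)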